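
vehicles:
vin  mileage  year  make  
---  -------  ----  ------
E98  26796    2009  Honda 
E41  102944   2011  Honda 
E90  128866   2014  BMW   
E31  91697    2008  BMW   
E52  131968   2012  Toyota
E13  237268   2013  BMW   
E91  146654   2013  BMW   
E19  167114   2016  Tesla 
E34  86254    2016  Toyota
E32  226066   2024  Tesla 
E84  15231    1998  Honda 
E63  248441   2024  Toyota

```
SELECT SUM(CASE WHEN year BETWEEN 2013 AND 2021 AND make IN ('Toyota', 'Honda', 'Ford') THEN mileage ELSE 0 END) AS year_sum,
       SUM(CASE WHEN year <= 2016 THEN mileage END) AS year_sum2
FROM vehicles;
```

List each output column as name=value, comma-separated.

year_sum=86254, year_sum2=1134792

[year_sum: year BETWEEN 2013 AND 2021 AND make IN ('Toyota', 'Honda', 'Ford')]
vin=E98: ✗
vin=E41: ✗
vin=E90: ✗
vin=E31: ✗
vin=E52: ✗
vin=E13: ✗
vin=E91: ✗
vin=E19: ✗
vin=E34: ✓ → 86254
vin=E32: ✗
vin=E84: ✗
vin=E63: ✗
year_sum = 86254
—
[year_sum2: year <= 2016]
vin=E98: ✓ → 26796
vin=E41: ✓ → 102944
vin=E90: ✓ → 128866
vin=E31: ✓ → 91697
vin=E52: ✓ → 131968
vin=E13: ✓ → 237268
vin=E91: ✓ → 146654
vin=E19: ✓ → 167114
vin=E34: ✓ → 86254
vin=E32: ✗
vin=E84: ✓ → 15231
vin=E63: ✗
year_sum2 = 26796 + 102944 + 128866 + 91697 + 131968 + 237268 + 146654 + 167114 + 86254 + 15231 = 1134792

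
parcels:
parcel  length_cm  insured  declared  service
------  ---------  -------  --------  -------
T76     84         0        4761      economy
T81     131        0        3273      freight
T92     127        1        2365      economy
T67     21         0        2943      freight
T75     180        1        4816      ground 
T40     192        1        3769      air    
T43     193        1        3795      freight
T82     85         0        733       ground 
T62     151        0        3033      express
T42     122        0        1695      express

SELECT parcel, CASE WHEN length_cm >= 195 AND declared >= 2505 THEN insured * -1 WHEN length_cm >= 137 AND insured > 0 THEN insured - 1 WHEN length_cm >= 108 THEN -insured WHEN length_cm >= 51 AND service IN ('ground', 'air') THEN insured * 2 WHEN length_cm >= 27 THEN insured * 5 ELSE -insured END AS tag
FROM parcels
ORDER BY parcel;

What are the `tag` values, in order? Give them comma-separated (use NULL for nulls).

parcel=T40: length_cm >= 137 AND insured > 0 → 0
parcel=T42: length_cm >= 108 → 0
parcel=T43: length_cm >= 137 AND insured > 0 → 0
parcel=T62: length_cm >= 108 → 0
parcel=T67: ELSE → 0
parcel=T75: length_cm >= 137 AND insured > 0 → 0
parcel=T76: length_cm >= 27 → 0
parcel=T81: length_cm >= 108 → 0
parcel=T82: length_cm >= 51 AND service IN ('ground', 'air') → 0
parcel=T92: length_cm >= 108 → -1

0, 0, 0, 0, 0, 0, 0, 0, 0, -1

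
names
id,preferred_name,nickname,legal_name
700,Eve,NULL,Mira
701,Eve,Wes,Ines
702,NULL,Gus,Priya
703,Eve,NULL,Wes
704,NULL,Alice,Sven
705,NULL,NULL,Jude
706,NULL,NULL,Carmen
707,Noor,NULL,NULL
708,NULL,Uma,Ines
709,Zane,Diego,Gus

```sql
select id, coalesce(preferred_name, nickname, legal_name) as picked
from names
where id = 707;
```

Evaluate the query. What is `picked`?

id = 707: preferred_name=Noor, nickname=NULL, legal_name=NULL.
preferred_name=Noor → Noor

Noor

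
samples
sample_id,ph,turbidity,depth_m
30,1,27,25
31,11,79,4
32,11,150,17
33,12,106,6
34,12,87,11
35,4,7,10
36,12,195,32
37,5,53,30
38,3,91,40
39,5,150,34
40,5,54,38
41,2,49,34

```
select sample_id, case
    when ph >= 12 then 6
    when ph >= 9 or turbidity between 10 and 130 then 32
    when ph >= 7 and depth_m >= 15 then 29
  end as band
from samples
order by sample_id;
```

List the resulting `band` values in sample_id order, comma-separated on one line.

sample_id=30: ph >= 9 or turbidity between 10 and 130 → 32
sample_id=31: ph >= 9 or turbidity between 10 and 130 → 32
sample_id=32: ph >= 9 or turbidity between 10 and 130 → 32
sample_id=33: ph >= 12 → 6
sample_id=34: ph >= 12 → 6
sample_id=35: (no match → NULL) → NULL
sample_id=36: ph >= 12 → 6
sample_id=37: ph >= 9 or turbidity between 10 and 130 → 32
sample_id=38: ph >= 9 or turbidity between 10 and 130 → 32
sample_id=39: (no match → NULL) → NULL
sample_id=40: ph >= 9 or turbidity between 10 and 130 → 32
sample_id=41: ph >= 9 or turbidity between 10 and 130 → 32

32, 32, 32, 6, 6, NULL, 6, 32, 32, NULL, 32, 32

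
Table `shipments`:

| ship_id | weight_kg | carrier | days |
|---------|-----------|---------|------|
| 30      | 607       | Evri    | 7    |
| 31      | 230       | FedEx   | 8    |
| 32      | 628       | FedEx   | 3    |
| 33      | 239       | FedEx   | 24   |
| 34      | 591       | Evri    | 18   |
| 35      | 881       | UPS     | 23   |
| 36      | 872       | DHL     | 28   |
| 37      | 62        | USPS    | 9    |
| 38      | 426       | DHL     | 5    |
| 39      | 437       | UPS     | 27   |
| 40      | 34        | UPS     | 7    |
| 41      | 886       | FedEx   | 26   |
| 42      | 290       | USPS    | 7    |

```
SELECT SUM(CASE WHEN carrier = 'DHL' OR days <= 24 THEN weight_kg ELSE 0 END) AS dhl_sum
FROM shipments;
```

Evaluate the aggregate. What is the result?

4860

ship_id=30: ✓ → 607
ship_id=31: ✓ → 230
ship_id=32: ✓ → 628
ship_id=33: ✓ → 239
ship_id=34: ✓ → 591
ship_id=35: ✓ → 881
ship_id=36: ✓ → 872
ship_id=37: ✓ → 62
ship_id=38: ✓ → 426
ship_id=39: ✗
ship_id=40: ✓ → 34
ship_id=41: ✗
ship_id=42: ✓ → 290
dhl_sum = 607 + 230 + 628 + 239 + 591 + 881 + 872 + 62 + 426 + 34 + 290 = 4860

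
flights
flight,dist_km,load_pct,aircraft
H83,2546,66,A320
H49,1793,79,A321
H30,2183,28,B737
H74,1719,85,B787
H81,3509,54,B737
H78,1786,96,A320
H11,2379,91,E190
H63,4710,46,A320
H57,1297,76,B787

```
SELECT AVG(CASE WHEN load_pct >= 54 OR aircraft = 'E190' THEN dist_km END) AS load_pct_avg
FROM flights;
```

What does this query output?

2147

flight=H83: ✓ → 2546
flight=H49: ✓ → 1793
flight=H30: ✗
flight=H74: ✓ → 1719
flight=H81: ✓ → 3509
flight=H78: ✓ → 1786
flight=H11: ✓ → 2379
flight=H63: ✗
flight=H57: ✓ → 1297
load_pct_avg = (2546 + 1793 + 1719 + 3509 + 1786 + 2379 + 1297) / 7 = 2147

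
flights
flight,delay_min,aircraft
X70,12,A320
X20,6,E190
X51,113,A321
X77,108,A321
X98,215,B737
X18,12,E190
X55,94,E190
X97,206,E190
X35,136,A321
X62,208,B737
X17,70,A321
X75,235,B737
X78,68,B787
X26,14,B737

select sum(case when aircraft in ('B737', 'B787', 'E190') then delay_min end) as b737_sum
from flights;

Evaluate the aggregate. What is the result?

1058

flight=X70: ✗
flight=X20: ✓ → 6
flight=X51: ✗
flight=X77: ✗
flight=X98: ✓ → 215
flight=X18: ✓ → 12
flight=X55: ✓ → 94
flight=X97: ✓ → 206
flight=X35: ✗
flight=X62: ✓ → 208
flight=X17: ✗
flight=X75: ✓ → 235
flight=X78: ✓ → 68
flight=X26: ✓ → 14
b737_sum = 6 + 215 + 12 + 94 + 206 + 208 + 235 + 68 + 14 = 1058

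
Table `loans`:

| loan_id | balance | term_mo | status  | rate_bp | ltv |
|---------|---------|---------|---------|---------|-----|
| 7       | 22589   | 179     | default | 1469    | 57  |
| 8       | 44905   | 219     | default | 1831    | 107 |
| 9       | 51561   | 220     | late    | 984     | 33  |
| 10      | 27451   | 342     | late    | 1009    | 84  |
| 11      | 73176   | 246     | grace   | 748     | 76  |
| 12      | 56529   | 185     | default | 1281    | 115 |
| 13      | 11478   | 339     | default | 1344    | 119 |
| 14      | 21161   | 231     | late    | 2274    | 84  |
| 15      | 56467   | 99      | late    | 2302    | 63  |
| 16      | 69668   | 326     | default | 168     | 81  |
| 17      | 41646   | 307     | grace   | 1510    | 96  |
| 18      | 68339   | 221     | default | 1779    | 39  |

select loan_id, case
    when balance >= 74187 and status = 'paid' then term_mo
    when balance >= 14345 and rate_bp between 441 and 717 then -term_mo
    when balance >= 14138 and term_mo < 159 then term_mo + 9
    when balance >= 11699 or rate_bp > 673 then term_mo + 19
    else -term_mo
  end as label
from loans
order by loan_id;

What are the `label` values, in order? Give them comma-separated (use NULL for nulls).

loan_id=7: balance >= 11699 or rate_bp > 673 → 198
loan_id=8: balance >= 11699 or rate_bp > 673 → 238
loan_id=9: balance >= 11699 or rate_bp > 673 → 239
loan_id=10: balance >= 11699 or rate_bp > 673 → 361
loan_id=11: balance >= 11699 or rate_bp > 673 → 265
loan_id=12: balance >= 11699 or rate_bp > 673 → 204
loan_id=13: balance >= 11699 or rate_bp > 673 → 358
loan_id=14: balance >= 11699 or rate_bp > 673 → 250
loan_id=15: balance >= 14138 and term_mo < 159 → 108
loan_id=16: balance >= 11699 or rate_bp > 673 → 345
loan_id=17: balance >= 11699 or rate_bp > 673 → 326
loan_id=18: balance >= 11699 or rate_bp > 673 → 240

198, 238, 239, 361, 265, 204, 358, 250, 108, 345, 326, 240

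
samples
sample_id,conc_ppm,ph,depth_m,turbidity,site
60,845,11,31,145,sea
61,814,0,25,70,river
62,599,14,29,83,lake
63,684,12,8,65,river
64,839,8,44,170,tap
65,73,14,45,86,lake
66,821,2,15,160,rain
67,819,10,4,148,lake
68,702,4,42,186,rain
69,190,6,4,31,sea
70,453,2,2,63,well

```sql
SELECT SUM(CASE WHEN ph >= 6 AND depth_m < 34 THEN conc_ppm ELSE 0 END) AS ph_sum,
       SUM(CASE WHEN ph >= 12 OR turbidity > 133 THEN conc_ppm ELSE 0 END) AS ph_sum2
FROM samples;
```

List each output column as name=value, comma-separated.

[ph_sum: ph >= 6 AND depth_m < 34]
sample_id=60: ✓ → 845
sample_id=61: ✗
sample_id=62: ✓ → 599
sample_id=63: ✓ → 684
sample_id=64: ✗
sample_id=65: ✗
sample_id=66: ✗
sample_id=67: ✓ → 819
sample_id=68: ✗
sample_id=69: ✓ → 190
sample_id=70: ✗
ph_sum = 845 + 599 + 684 + 819 + 190 = 3137
—
[ph_sum2: ph >= 12 OR turbidity > 133]
sample_id=60: ✓ → 845
sample_id=61: ✗
sample_id=62: ✓ → 599
sample_id=63: ✓ → 684
sample_id=64: ✓ → 839
sample_id=65: ✓ → 73
sample_id=66: ✓ → 821
sample_id=67: ✓ → 819
sample_id=68: ✓ → 702
sample_id=69: ✗
sample_id=70: ✗
ph_sum2 = 845 + 599 + 684 + 839 + 73 + 821 + 819 + 702 = 5382

ph_sum=3137, ph_sum2=5382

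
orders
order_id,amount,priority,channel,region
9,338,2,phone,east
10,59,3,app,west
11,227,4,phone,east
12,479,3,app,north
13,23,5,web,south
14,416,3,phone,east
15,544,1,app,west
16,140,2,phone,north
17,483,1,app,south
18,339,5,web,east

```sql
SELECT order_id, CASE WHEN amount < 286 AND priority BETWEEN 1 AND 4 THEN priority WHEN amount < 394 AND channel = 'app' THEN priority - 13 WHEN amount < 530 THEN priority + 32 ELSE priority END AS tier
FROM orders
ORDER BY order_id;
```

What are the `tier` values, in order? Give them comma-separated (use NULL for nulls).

34, 3, 4, 35, 37, 35, 1, 2, 33, 37

order_id=9: amount < 530 → 34
order_id=10: amount < 286 AND priority BETWEEN 1 AND 4 → 3
order_id=11: amount < 286 AND priority BETWEEN 1 AND 4 → 4
order_id=12: amount < 530 → 35
order_id=13: amount < 530 → 37
order_id=14: amount < 530 → 35
order_id=15: ELSE → 1
order_id=16: amount < 286 AND priority BETWEEN 1 AND 4 → 2
order_id=17: amount < 530 → 33
order_id=18: amount < 530 → 37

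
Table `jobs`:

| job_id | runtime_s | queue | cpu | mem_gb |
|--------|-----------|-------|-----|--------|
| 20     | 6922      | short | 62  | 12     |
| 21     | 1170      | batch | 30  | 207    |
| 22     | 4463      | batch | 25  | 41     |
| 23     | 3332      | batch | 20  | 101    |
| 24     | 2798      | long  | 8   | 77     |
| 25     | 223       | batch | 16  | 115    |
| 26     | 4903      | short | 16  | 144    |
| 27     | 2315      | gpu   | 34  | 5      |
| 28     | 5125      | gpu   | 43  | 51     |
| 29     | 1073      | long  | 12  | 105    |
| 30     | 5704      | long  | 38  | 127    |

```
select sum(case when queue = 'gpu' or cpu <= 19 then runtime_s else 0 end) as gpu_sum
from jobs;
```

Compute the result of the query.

job_id=20: ✗
job_id=21: ✗
job_id=22: ✗
job_id=23: ✗
job_id=24: ✓ → 2798
job_id=25: ✓ → 223
job_id=26: ✓ → 4903
job_id=27: ✓ → 2315
job_id=28: ✓ → 5125
job_id=29: ✓ → 1073
job_id=30: ✗
gpu_sum = 2798 + 223 + 4903 + 2315 + 5125 + 1073 = 16437

16437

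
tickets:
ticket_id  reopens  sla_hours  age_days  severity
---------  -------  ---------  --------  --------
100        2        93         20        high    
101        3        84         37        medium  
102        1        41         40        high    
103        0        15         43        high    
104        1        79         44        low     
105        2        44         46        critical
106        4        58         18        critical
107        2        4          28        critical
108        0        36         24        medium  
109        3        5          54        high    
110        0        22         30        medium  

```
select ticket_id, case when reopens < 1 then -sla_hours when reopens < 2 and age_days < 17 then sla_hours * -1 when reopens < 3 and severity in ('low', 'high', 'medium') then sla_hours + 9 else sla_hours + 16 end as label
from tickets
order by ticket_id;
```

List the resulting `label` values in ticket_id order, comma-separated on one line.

102, 100, 50, -15, 88, 60, 74, 20, -36, 21, -22

ticket_id=100: reopens < 3 and severity in ('low', 'high', 'medium') → 102
ticket_id=101: ELSE → 100
ticket_id=102: reopens < 3 and severity in ('low', 'high', 'medium') → 50
ticket_id=103: reopens < 1 → -15
ticket_id=104: reopens < 3 and severity in ('low', 'high', 'medium') → 88
ticket_id=105: ELSE → 60
ticket_id=106: ELSE → 74
ticket_id=107: ELSE → 20
ticket_id=108: reopens < 1 → -36
ticket_id=109: ELSE → 21
ticket_id=110: reopens < 1 → -22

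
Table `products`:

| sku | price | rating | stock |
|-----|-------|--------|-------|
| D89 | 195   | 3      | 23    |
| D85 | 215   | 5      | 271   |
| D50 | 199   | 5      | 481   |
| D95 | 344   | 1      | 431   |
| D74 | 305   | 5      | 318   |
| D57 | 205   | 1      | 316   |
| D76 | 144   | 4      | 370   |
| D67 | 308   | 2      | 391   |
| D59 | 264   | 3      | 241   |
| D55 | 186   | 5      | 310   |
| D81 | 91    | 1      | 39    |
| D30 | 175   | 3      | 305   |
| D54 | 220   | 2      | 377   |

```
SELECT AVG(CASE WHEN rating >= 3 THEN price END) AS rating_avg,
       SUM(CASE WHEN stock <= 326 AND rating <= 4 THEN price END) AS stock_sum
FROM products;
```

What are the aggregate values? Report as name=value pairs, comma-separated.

[rating_avg: rating >= 3]
sku=D89: ✓ → 195
sku=D85: ✓ → 215
sku=D50: ✓ → 199
sku=D95: ✗
sku=D74: ✓ → 305
sku=D57: ✗
sku=D76: ✓ → 144
sku=D67: ✗
sku=D59: ✓ → 264
sku=D55: ✓ → 186
sku=D81: ✗
sku=D30: ✓ → 175
sku=D54: ✗
rating_avg = (195 + 215 + 199 + 305 + 144 + 264 + 186 + 175) / 8 = 210.375
—
[stock_sum: stock <= 326 AND rating <= 4]
sku=D89: ✓ → 195
sku=D85: ✗
sku=D50: ✗
sku=D95: ✗
sku=D74: ✗
sku=D57: ✓ → 205
sku=D76: ✗
sku=D67: ✗
sku=D59: ✓ → 264
sku=D55: ✗
sku=D81: ✓ → 91
sku=D30: ✓ → 175
sku=D54: ✗
stock_sum = 195 + 205 + 264 + 91 + 175 = 930

rating_avg=210.375, stock_sum=930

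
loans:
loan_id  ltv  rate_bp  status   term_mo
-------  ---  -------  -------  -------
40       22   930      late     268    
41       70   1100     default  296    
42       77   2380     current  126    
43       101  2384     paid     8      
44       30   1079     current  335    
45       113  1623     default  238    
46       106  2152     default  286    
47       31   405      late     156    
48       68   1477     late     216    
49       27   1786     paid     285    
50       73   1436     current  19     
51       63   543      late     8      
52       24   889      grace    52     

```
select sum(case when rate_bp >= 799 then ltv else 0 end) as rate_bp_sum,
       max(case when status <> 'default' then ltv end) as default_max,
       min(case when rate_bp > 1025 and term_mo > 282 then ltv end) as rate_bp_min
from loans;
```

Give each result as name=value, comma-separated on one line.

[rate_bp_sum: rate_bp >= 799]
loan_id=40: ✓ → 22
loan_id=41: ✓ → 70
loan_id=42: ✓ → 77
loan_id=43: ✓ → 101
loan_id=44: ✓ → 30
loan_id=45: ✓ → 113
loan_id=46: ✓ → 106
loan_id=47: ✗
loan_id=48: ✓ → 68
loan_id=49: ✓ → 27
loan_id=50: ✓ → 73
loan_id=51: ✗
loan_id=52: ✓ → 24
rate_bp_sum = 22 + 70 + 77 + 101 + 30 + 113 + 106 + 68 + 27 + 73 + 24 = 711
—
[default_max: status <> 'default']
loan_id=40: ✓ → 22
loan_id=41: ✗
loan_id=42: ✓ → 77
loan_id=43: ✓ → 101
loan_id=44: ✓ → 30
loan_id=45: ✗
loan_id=46: ✗
loan_id=47: ✓ → 31
loan_id=48: ✓ → 68
loan_id=49: ✓ → 27
loan_id=50: ✓ → 73
loan_id=51: ✓ → 63
loan_id=52: ✓ → 24
default_max = MAX(22, 77, 101, 30, 31, 68, 27, 73, 63, 24) = 101
—
[rate_bp_min: rate_bp > 1025 and term_mo > 282]
loan_id=40: ✗
loan_id=41: ✓ → 70
loan_id=42: ✗
loan_id=43: ✗
loan_id=44: ✓ → 30
loan_id=45: ✗
loan_id=46: ✓ → 106
loan_id=47: ✗
loan_id=48: ✗
loan_id=49: ✓ → 27
loan_id=50: ✗
loan_id=51: ✗
loan_id=52: ✗
rate_bp_min = MIN(70, 30, 106, 27) = 27

rate_bp_sum=711, default_max=101, rate_bp_min=27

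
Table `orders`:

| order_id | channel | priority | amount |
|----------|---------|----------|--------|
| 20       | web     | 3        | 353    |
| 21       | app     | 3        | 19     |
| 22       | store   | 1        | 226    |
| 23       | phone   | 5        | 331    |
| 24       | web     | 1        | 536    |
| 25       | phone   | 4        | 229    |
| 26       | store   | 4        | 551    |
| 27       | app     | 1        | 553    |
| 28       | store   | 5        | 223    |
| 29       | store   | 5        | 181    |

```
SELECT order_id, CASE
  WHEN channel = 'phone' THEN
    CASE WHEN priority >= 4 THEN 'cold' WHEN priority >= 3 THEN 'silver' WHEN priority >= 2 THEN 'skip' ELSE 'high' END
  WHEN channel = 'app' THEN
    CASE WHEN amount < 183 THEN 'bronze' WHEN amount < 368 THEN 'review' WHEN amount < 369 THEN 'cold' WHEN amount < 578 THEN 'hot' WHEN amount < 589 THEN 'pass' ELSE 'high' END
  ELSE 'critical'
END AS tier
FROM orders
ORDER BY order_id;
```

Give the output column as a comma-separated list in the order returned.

critical, bronze, critical, cold, critical, cold, critical, hot, critical, critical

order_id=20: channel='web' → outer ELSE → critical
order_id=21: channel='app' → inner[amount < 183] → bronze
order_id=22: channel='store' → outer ELSE → critical
order_id=23: channel='phone' → inner[priority >= 4] → cold
order_id=24: channel='web' → outer ELSE → critical
order_id=25: channel='phone' → inner[priority >= 4] → cold
order_id=26: channel='store' → outer ELSE → critical
order_id=27: channel='app' → inner[amount < 578] → hot
order_id=28: channel='store' → outer ELSE → critical
order_id=29: channel='store' → outer ELSE → critical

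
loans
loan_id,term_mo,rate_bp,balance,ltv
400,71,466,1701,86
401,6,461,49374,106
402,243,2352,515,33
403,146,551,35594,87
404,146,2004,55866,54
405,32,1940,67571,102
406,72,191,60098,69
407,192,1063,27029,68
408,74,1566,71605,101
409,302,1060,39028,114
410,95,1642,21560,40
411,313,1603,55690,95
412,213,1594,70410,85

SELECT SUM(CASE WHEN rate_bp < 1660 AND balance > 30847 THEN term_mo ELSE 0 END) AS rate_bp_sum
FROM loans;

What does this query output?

loan_id=400: ✗
loan_id=401: ✓ → 6
loan_id=402: ✗
loan_id=403: ✓ → 146
loan_id=404: ✗
loan_id=405: ✗
loan_id=406: ✓ → 72
loan_id=407: ✗
loan_id=408: ✓ → 74
loan_id=409: ✓ → 302
loan_id=410: ✗
loan_id=411: ✓ → 313
loan_id=412: ✓ → 213
rate_bp_sum = 6 + 146 + 72 + 74 + 302 + 313 + 213 = 1126

1126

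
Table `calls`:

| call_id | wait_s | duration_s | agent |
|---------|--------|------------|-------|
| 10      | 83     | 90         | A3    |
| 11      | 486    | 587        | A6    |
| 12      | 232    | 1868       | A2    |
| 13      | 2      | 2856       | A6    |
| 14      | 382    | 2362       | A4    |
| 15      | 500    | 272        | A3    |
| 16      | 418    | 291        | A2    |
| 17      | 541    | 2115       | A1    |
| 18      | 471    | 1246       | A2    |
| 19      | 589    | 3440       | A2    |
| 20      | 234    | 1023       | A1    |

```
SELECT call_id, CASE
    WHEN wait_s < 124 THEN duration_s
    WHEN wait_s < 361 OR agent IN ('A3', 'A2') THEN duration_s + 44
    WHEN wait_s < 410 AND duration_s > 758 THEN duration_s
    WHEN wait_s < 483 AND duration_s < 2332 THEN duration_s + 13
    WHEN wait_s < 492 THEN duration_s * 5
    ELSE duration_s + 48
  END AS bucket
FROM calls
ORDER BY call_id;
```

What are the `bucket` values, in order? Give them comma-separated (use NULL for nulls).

90, 2935, 1912, 2856, 2362, 316, 335, 2163, 1290, 3484, 1067

call_id=10: wait_s < 124 → 90
call_id=11: wait_s < 492 → 2935
call_id=12: wait_s < 361 OR agent IN ('A3', 'A2') → 1912
call_id=13: wait_s < 124 → 2856
call_id=14: wait_s < 410 AND duration_s > 758 → 2362
call_id=15: wait_s < 361 OR agent IN ('A3', 'A2') → 316
call_id=16: wait_s < 361 OR agent IN ('A3', 'A2') → 335
call_id=17: ELSE → 2163
call_id=18: wait_s < 361 OR agent IN ('A3', 'A2') → 1290
call_id=19: wait_s < 361 OR agent IN ('A3', 'A2') → 3484
call_id=20: wait_s < 361 OR agent IN ('A3', 'A2') → 1067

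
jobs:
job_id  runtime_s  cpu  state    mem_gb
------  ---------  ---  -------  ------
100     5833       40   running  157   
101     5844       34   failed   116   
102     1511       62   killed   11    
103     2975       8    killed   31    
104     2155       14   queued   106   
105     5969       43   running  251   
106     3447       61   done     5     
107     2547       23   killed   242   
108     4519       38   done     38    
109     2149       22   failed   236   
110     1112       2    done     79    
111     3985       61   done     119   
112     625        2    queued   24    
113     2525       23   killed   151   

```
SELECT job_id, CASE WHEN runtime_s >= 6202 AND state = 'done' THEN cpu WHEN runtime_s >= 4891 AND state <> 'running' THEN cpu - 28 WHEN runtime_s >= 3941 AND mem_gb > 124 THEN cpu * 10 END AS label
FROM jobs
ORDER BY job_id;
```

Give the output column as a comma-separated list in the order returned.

job_id=100: runtime_s >= 3941 AND mem_gb > 124 → 400
job_id=101: runtime_s >= 4891 AND state <> 'running' → 6
job_id=102: (no match → NULL) → NULL
job_id=103: (no match → NULL) → NULL
job_id=104: (no match → NULL) → NULL
job_id=105: runtime_s >= 3941 AND mem_gb > 124 → 430
job_id=106: (no match → NULL) → NULL
job_id=107: (no match → NULL) → NULL
job_id=108: (no match → NULL) → NULL
job_id=109: (no match → NULL) → NULL
job_id=110: (no match → NULL) → NULL
job_id=111: (no match → NULL) → NULL
job_id=112: (no match → NULL) → NULL
job_id=113: (no match → NULL) → NULL

400, 6, NULL, NULL, NULL, 430, NULL, NULL, NULL, NULL, NULL, NULL, NULL, NULL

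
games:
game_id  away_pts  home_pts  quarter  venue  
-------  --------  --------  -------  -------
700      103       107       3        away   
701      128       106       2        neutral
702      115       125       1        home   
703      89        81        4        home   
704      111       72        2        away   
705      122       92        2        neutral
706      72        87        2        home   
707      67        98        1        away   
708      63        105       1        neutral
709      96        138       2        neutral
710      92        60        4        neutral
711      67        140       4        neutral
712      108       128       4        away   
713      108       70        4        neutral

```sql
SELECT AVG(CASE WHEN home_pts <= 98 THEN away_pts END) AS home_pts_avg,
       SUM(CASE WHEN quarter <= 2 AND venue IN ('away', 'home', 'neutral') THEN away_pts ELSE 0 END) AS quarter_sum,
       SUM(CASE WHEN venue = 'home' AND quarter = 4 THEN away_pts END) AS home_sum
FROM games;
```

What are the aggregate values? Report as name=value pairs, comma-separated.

home_pts_avg=94.4285714286, quarter_sum=774, home_sum=89

[home_pts_avg: home_pts <= 98]
game_id=700: ✗
game_id=701: ✗
game_id=702: ✗
game_id=703: ✓ → 89
game_id=704: ✓ → 111
game_id=705: ✓ → 122
game_id=706: ✓ → 72
game_id=707: ✓ → 67
game_id=708: ✗
game_id=709: ✗
game_id=710: ✓ → 92
game_id=711: ✗
game_id=712: ✗
game_id=713: ✓ → 108
home_pts_avg = (89 + 111 + 122 + 72 + 67 + 92 + 108) / 7 = 94.4285714286
—
[quarter_sum: quarter <= 2 AND venue IN ('away', 'home', 'neutral')]
game_id=700: ✗
game_id=701: ✓ → 128
game_id=702: ✓ → 115
game_id=703: ✗
game_id=704: ✓ → 111
game_id=705: ✓ → 122
game_id=706: ✓ → 72
game_id=707: ✓ → 67
game_id=708: ✓ → 63
game_id=709: ✓ → 96
game_id=710: ✗
game_id=711: ✗
game_id=712: ✗
game_id=713: ✗
quarter_sum = 128 + 115 + 111 + 122 + 72 + 67 + 63 + 96 = 774
—
[home_sum: venue = 'home' AND quarter = 4]
game_id=700: ✗
game_id=701: ✗
game_id=702: ✗
game_id=703: ✓ → 89
game_id=704: ✗
game_id=705: ✗
game_id=706: ✗
game_id=707: ✗
game_id=708: ✗
game_id=709: ✗
game_id=710: ✗
game_id=711: ✗
game_id=712: ✗
game_id=713: ✗
home_sum = 89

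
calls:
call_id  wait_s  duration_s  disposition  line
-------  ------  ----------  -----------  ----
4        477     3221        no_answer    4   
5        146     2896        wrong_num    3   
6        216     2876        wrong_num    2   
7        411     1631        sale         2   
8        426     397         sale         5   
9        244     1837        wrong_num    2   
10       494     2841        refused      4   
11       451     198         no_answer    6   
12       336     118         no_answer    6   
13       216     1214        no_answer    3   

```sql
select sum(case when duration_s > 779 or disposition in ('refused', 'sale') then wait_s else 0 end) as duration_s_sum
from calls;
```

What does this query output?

call_id=4: ✓ → 477
call_id=5: ✓ → 146
call_id=6: ✓ → 216
call_id=7: ✓ → 411
call_id=8: ✓ → 426
call_id=9: ✓ → 244
call_id=10: ✓ → 494
call_id=11: ✗
call_id=12: ✗
call_id=13: ✓ → 216
duration_s_sum = 477 + 146 + 216 + 411 + 426 + 244 + 494 + 216 = 2630

2630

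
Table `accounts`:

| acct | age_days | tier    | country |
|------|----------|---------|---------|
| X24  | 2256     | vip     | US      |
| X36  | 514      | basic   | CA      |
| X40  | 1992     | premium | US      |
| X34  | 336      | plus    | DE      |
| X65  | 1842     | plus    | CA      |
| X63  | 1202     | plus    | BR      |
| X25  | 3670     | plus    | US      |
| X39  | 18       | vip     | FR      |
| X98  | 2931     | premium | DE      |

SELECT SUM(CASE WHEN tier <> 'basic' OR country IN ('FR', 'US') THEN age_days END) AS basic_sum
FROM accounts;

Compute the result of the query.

14247

acct=X24: ✓ → 2256
acct=X36: ✗
acct=X40: ✓ → 1992
acct=X34: ✓ → 336
acct=X65: ✓ → 1842
acct=X63: ✓ → 1202
acct=X25: ✓ → 3670
acct=X39: ✓ → 18
acct=X98: ✓ → 2931
basic_sum = 2256 + 1992 + 336 + 1842 + 1202 + 3670 + 18 + 2931 = 14247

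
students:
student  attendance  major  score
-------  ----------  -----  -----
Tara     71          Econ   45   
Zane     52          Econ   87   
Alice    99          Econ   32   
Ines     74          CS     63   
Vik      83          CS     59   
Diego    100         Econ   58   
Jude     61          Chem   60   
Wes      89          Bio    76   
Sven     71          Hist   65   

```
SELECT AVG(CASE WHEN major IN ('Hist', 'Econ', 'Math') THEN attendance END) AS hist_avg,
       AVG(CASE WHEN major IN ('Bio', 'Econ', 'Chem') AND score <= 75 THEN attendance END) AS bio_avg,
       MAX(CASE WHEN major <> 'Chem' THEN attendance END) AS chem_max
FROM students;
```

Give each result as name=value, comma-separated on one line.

hist_avg=78.6, bio_avg=82.75, chem_max=100

[hist_avg: major IN ('Hist', 'Econ', 'Math')]
student=Tara: ✓ → 71
student=Zane: ✓ → 52
student=Alice: ✓ → 99
student=Ines: ✗
student=Vik: ✗
student=Diego: ✓ → 100
student=Jude: ✗
student=Wes: ✗
student=Sven: ✓ → 71
hist_avg = (71 + 52 + 99 + 100 + 71) / 5 = 78.6
—
[bio_avg: major IN ('Bio', 'Econ', 'Chem') AND score <= 75]
student=Tara: ✓ → 71
student=Zane: ✗
student=Alice: ✓ → 99
student=Ines: ✗
student=Vik: ✗
student=Diego: ✓ → 100
student=Jude: ✓ → 61
student=Wes: ✗
student=Sven: ✗
bio_avg = (71 + 99 + 100 + 61) / 4 = 82.75
—
[chem_max: major <> 'Chem']
student=Tara: ✓ → 71
student=Zane: ✓ → 52
student=Alice: ✓ → 99
student=Ines: ✓ → 74
student=Vik: ✓ → 83
student=Diego: ✓ → 100
student=Jude: ✗
student=Wes: ✓ → 89
student=Sven: ✓ → 71
chem_max = MAX(71, 52, 99, 74, 83, 100, 89, 71) = 100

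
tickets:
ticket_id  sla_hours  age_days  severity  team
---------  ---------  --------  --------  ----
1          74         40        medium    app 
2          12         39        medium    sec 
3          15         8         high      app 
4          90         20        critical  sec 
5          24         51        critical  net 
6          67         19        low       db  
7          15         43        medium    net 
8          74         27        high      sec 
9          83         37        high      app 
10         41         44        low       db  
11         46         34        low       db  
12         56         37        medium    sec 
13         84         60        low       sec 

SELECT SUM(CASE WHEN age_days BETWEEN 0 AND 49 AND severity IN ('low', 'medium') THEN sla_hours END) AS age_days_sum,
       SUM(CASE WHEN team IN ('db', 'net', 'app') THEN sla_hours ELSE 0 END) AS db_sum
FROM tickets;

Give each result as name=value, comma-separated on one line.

[age_days_sum: age_days BETWEEN 0 AND 49 AND severity IN ('low', 'medium')]
ticket_id=1: ✓ → 74
ticket_id=2: ✓ → 12
ticket_id=3: ✗
ticket_id=4: ✗
ticket_id=5: ✗
ticket_id=6: ✓ → 67
ticket_id=7: ✓ → 15
ticket_id=8: ✗
ticket_id=9: ✗
ticket_id=10: ✓ → 41
ticket_id=11: ✓ → 46
ticket_id=12: ✓ → 56
ticket_id=13: ✗
age_days_sum = 74 + 12 + 67 + 15 + 41 + 46 + 56 = 311
—
[db_sum: team IN ('db', 'net', 'app')]
ticket_id=1: ✓ → 74
ticket_id=2: ✗
ticket_id=3: ✓ → 15
ticket_id=4: ✗
ticket_id=5: ✓ → 24
ticket_id=6: ✓ → 67
ticket_id=7: ✓ → 15
ticket_id=8: ✗
ticket_id=9: ✓ → 83
ticket_id=10: ✓ → 41
ticket_id=11: ✓ → 46
ticket_id=12: ✗
ticket_id=13: ✗
db_sum = 74 + 15 + 24 + 67 + 15 + 83 + 41 + 46 = 365

age_days_sum=311, db_sum=365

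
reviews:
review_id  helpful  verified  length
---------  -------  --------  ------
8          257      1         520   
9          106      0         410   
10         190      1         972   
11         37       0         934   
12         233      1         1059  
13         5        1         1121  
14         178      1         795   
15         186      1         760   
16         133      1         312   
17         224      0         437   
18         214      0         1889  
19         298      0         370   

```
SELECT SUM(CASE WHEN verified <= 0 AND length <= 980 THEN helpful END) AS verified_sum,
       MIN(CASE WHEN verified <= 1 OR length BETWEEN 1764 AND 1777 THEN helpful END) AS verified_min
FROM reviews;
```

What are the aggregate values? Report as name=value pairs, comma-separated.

[verified_sum: verified <= 0 AND length <= 980]
review_id=8: ✗
review_id=9: ✓ → 106
review_id=10: ✗
review_id=11: ✓ → 37
review_id=12: ✗
review_id=13: ✗
review_id=14: ✗
review_id=15: ✗
review_id=16: ✗
review_id=17: ✓ → 224
review_id=18: ✗
review_id=19: ✓ → 298
verified_sum = 106 + 37 + 224 + 298 = 665
—
[verified_min: verified <= 1 OR length BETWEEN 1764 AND 1777]
review_id=8: ✓ → 257
review_id=9: ✓ → 106
review_id=10: ✓ → 190
review_id=11: ✓ → 37
review_id=12: ✓ → 233
review_id=13: ✓ → 5
review_id=14: ✓ → 178
review_id=15: ✓ → 186
review_id=16: ✓ → 133
review_id=17: ✓ → 224
review_id=18: ✓ → 214
review_id=19: ✓ → 298
verified_min = MIN(257, 106, 190, 37, 233, 5, 178, 186, 133, 224, 214, 298) = 5

verified_sum=665, verified_min=5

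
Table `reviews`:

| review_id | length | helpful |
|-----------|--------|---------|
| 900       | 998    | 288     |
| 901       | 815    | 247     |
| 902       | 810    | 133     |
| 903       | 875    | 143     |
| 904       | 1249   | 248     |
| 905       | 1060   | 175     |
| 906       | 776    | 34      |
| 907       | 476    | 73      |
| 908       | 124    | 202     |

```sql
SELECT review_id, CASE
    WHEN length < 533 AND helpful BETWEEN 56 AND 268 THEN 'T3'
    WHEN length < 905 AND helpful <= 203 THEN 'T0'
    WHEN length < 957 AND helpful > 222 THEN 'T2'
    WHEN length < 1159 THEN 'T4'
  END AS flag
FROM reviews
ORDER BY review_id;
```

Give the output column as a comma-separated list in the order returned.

review_id=900: length < 1159 → T4
review_id=901: length < 957 AND helpful > 222 → T2
review_id=902: length < 905 AND helpful <= 203 → T0
review_id=903: length < 905 AND helpful <= 203 → T0
review_id=904: (no match → NULL) → NULL
review_id=905: length < 1159 → T4
review_id=906: length < 905 AND helpful <= 203 → T0
review_id=907: length < 533 AND helpful BETWEEN 56 AND 268 → T3
review_id=908: length < 533 AND helpful BETWEEN 56 AND 268 → T3

T4, T2, T0, T0, NULL, T4, T0, T3, T3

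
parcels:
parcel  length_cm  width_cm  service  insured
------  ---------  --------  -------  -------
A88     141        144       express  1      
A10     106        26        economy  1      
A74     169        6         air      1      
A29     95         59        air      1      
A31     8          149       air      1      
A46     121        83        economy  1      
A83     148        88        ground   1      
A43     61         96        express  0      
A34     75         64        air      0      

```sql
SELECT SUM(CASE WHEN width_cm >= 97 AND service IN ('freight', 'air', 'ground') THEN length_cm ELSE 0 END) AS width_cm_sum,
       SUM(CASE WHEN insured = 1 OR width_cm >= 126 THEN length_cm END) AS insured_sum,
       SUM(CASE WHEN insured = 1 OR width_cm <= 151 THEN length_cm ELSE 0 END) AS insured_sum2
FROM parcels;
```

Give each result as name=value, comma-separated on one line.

width_cm_sum=8, insured_sum=788, insured_sum2=924

[width_cm_sum: width_cm >= 97 AND service IN ('freight', 'air', 'ground')]
parcel=A88: ✗
parcel=A10: ✗
parcel=A74: ✗
parcel=A29: ✗
parcel=A31: ✓ → 8
parcel=A46: ✗
parcel=A83: ✗
parcel=A43: ✗
parcel=A34: ✗
width_cm_sum = 8
—
[insured_sum: insured = 1 OR width_cm >= 126]
parcel=A88: ✓ → 141
parcel=A10: ✓ → 106
parcel=A74: ✓ → 169
parcel=A29: ✓ → 95
parcel=A31: ✓ → 8
parcel=A46: ✓ → 121
parcel=A83: ✓ → 148
parcel=A43: ✗
parcel=A34: ✗
insured_sum = 141 + 106 + 169 + 95 + 8 + 121 + 148 = 788
—
[insured_sum2: insured = 1 OR width_cm <= 151]
parcel=A88: ✓ → 141
parcel=A10: ✓ → 106
parcel=A74: ✓ → 169
parcel=A29: ✓ → 95
parcel=A31: ✓ → 8
parcel=A46: ✓ → 121
parcel=A83: ✓ → 148
parcel=A43: ✓ → 61
parcel=A34: ✓ → 75
insured_sum2 = 141 + 106 + 169 + 95 + 8 + 121 + 148 + 61 + 75 = 924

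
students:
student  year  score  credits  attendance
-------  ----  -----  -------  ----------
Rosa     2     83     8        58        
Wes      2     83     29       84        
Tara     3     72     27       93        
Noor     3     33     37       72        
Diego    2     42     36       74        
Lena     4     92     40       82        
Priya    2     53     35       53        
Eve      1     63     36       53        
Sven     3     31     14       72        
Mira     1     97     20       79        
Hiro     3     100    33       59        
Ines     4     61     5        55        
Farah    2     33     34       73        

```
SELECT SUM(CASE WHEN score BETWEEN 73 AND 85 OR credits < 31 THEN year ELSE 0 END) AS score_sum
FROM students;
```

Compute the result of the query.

student=Rosa: ✓ → 2
student=Wes: ✓ → 2
student=Tara: ✓ → 3
student=Noor: ✗
student=Diego: ✗
student=Lena: ✗
student=Priya: ✗
student=Eve: ✗
student=Sven: ✓ → 3
student=Mira: ✓ → 1
student=Hiro: ✗
student=Ines: ✓ → 4
student=Farah: ✗
score_sum = 2 + 2 + 3 + 3 + 1 + 4 = 15

15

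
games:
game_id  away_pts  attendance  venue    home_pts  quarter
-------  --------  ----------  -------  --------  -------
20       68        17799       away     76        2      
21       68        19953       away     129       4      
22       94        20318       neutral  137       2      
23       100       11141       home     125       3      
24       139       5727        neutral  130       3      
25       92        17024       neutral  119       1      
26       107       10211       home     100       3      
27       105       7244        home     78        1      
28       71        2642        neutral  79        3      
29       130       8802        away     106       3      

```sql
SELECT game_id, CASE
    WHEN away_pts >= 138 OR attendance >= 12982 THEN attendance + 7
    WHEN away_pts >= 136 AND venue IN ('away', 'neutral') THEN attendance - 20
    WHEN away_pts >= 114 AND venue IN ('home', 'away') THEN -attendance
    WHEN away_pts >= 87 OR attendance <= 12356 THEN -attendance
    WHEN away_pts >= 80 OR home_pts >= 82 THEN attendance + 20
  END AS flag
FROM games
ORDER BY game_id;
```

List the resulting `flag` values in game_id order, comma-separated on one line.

game_id=20: away_pts >= 138 OR attendance >= 12982 → 17806
game_id=21: away_pts >= 138 OR attendance >= 12982 → 19960
game_id=22: away_pts >= 138 OR attendance >= 12982 → 20325
game_id=23: away_pts >= 87 OR attendance <= 12356 → -11141
game_id=24: away_pts >= 138 OR attendance >= 12982 → 5734
game_id=25: away_pts >= 138 OR attendance >= 12982 → 17031
game_id=26: away_pts >= 87 OR attendance <= 12356 → -10211
game_id=27: away_pts >= 87 OR attendance <= 12356 → -7244
game_id=28: away_pts >= 87 OR attendance <= 12356 → -2642
game_id=29: away_pts >= 114 AND venue IN ('home', 'away') → -8802

17806, 19960, 20325, -11141, 5734, 17031, -10211, -7244, -2642, -8802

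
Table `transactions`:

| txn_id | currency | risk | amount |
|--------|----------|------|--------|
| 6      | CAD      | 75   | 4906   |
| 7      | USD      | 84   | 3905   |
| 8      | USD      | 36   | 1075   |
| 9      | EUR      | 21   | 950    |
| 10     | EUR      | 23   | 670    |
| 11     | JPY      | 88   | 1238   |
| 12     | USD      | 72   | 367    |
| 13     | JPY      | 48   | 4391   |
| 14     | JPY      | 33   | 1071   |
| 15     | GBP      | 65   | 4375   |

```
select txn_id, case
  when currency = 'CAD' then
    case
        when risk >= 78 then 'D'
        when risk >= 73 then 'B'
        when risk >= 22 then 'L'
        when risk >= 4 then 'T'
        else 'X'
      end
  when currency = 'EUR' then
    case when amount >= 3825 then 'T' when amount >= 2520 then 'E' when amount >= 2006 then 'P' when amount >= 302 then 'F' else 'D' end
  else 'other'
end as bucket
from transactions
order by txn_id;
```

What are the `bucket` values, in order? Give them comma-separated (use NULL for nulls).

B, other, other, F, F, other, other, other, other, other

txn_id=6: currency='CAD' → inner[risk >= 73] → B
txn_id=7: currency='USD' → outer ELSE → other
txn_id=8: currency='USD' → outer ELSE → other
txn_id=9: currency='EUR' → inner[amount >= 302] → F
txn_id=10: currency='EUR' → inner[amount >= 302] → F
txn_id=11: currency='JPY' → outer ELSE → other
txn_id=12: currency='USD' → outer ELSE → other
txn_id=13: currency='JPY' → outer ELSE → other
txn_id=14: currency='JPY' → outer ELSE → other
txn_id=15: currency='GBP' → outer ELSE → other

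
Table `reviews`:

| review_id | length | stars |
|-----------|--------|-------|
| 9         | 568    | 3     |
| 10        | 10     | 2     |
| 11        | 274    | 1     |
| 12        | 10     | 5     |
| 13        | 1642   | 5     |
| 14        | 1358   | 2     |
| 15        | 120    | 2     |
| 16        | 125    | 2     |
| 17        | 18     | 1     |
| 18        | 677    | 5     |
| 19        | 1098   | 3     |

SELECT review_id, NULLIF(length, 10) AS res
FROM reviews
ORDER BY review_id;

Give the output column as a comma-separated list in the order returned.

review_id=9: length=568 vs 10: differ → 568
review_id=10: length=10 vs 10: equal → NULL
review_id=11: length=274 vs 10: differ → 274
review_id=12: length=10 vs 10: equal → NULL
review_id=13: length=1642 vs 10: differ → 1642
review_id=14: length=1358 vs 10: differ → 1358
review_id=15: length=120 vs 10: differ → 120
review_id=16: length=125 vs 10: differ → 125
review_id=17: length=18 vs 10: differ → 18
review_id=18: length=677 vs 10: differ → 677
review_id=19: length=1098 vs 10: differ → 1098

568, NULL, 274, NULL, 1642, 1358, 120, 125, 18, 677, 1098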